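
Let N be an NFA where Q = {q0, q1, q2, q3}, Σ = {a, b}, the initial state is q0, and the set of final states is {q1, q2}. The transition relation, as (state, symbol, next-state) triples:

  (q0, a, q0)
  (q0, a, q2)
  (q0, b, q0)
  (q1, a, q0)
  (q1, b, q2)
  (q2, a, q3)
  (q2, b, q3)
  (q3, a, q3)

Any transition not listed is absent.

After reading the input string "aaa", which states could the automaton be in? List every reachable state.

{q0, q2, q3}

Start in {q0}.
Read 'a': q0→{q0, q2}; now {q0, q2}.
Read 'a': q0→{q0, q2}, q2→{q3}; now {q0, q2, q3}.
Read 'a': q0→{q0, q2}, q2→{q3}, q3→{q3}; now {q0, q2, q3}.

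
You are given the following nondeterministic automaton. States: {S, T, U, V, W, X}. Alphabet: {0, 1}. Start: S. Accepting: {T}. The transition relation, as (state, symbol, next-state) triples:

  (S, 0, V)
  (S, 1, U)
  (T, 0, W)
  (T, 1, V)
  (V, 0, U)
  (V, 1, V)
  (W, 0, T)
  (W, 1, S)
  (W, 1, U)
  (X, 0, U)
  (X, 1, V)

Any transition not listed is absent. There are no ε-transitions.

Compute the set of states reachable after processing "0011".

Start in {S}.
Read '0': {S} → {V}.
Read '0': {V} → {U}.
Read '1': {U} → ∅.
The set is empty and remains empty for the remaining 1 symbol.

∅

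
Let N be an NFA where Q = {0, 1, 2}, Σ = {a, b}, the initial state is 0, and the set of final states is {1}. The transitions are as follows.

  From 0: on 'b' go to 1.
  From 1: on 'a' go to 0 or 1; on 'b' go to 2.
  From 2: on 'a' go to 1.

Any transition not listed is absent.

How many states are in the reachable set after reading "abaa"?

0

Start in {0}.
Read 'a': 0→∅; now ∅.
The set is empty and remains empty for the remaining 3 symbols.
That set has 0 states.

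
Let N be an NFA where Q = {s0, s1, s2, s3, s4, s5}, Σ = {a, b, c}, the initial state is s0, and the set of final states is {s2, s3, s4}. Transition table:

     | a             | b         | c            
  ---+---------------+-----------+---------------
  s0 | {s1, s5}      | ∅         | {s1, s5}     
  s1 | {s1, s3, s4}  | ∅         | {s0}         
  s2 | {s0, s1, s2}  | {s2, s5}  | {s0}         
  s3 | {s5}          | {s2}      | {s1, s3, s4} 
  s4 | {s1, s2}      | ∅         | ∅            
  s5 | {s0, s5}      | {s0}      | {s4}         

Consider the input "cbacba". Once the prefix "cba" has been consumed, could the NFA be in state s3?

Start in {s0}.
Read 'c': {s0} → {s1, s5}.
Read 'b': {s1, s5} → {s0}.
Read 'a': {s0} → {s1, s5}.
State s3 is not in {s1, s5}.

No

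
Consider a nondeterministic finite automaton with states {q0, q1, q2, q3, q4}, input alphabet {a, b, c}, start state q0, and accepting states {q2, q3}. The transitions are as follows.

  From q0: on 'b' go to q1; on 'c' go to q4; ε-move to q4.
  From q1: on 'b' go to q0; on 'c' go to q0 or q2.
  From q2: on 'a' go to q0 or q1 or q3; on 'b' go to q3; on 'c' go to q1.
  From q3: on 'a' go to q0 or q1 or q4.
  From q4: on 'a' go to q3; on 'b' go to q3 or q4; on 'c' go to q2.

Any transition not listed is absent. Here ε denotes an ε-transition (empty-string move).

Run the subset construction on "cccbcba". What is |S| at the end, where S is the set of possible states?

4

Start: ε-closure({q0}) = {q0, q4}.
Read 'c': q0→{q4}, q4→{q2}; now {q2, q4}.
Read 'c': q2→{q1}, q4→{q2}; now {q1, q2}.
Read 'c': q1→{q0, q2}, q2→{q1}; union {q0, q1, q2}; ε-closure = {q0, q1, q2, q4}.
Read 'b': q0→{q1}, q1→{q0}, q2→{q3}, q4→{q3, q4}; now {q0, q1, q3, q4}.
Read 'c': q0→{q4}, q1→{q0, q2}, q3→∅, q4→{q2}; now {q0, q2, q4}.
Read 'b': q0→{q1}, q2→{q3}, q4→{q3, q4}; now {q1, q3, q4}.
Read 'a': q1→∅, q3→{q0, q1, q4}, q4→{q3}; now {q0, q1, q3, q4}.
That set has 4 states.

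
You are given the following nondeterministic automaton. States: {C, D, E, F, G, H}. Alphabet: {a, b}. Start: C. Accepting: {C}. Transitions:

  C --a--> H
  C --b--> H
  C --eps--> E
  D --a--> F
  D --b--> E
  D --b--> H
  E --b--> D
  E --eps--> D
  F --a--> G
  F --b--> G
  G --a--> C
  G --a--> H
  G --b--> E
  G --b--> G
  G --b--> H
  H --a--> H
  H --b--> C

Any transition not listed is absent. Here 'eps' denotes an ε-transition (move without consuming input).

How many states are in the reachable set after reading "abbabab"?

Start: ε-closure({C}) = {C, D, E}.
Read 'a': C→{H}, D→{F}, E→∅; now {F, H}.
Read 'b': F→{G}, H→{C}; union {C, G}; ε-closure = {C, D, E, G}.
Read 'b': C→{H}, D→{E, H}, E→{D}, G→{E, G, H}; now {D, E, G, H}.
Read 'a': D→{F}, E→∅, G→{C, H}, H→{H}; union {C, F, H}; ε-closure = {C, D, E, F, H}.
Read 'b': C→{H}, D→{E, H}, E→{D}, F→{G}, H→{C}; now {C, D, E, G, H}.
Read 'a': C→{H}, D→{F}, E→∅, G→{C, H}, H→{H}; union {C, F, H}; ε-closure = {C, D, E, F, H}.
Read 'b': C→{H}, D→{E, H}, E→{D}, F→{G}, H→{C}; now {C, D, E, G, H}.
That set has 5 states.

5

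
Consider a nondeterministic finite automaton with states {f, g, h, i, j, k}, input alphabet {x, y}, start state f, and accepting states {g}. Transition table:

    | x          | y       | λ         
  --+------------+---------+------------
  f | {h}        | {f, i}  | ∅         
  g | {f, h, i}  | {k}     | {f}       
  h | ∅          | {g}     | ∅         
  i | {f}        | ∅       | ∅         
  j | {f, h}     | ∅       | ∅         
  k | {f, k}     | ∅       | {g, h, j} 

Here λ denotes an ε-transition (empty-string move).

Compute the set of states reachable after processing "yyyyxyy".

{f, g, h, i, j, k}

Start in {f}.
Read 'y': f→{f, i}; now {f, i}.
Read 'y': f→{f, i}, i→∅; now {f, i}.
Read 'y': f→{f, i}, i→∅; now {f, i}.
Read 'y': f→{f, i}, i→∅; now {f, i}.
Read 'x': f→{h}, i→{f}; now {f, h}.
Read 'y': f→{f, i}, h→{g}; now {f, g, i}.
Read 'y': f→{f, i}, g→{k}, i→∅; union {f, i, k}; ε-closure = {f, g, h, i, j, k}.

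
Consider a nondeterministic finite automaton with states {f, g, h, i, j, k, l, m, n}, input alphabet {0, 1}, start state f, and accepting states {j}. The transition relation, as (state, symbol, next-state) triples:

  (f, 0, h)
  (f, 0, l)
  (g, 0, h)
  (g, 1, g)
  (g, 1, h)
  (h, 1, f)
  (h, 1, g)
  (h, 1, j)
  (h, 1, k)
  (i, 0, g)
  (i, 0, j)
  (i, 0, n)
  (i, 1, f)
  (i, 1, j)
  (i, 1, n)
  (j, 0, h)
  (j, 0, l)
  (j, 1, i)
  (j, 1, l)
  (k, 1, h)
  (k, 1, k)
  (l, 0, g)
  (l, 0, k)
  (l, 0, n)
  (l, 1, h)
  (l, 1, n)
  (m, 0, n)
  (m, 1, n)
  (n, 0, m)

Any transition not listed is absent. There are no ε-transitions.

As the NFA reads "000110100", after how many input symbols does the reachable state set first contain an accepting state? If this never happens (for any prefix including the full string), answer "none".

4

Start in {f}.
Read '0': {f} → {h, l}.
Read '0': {h, l} → {g, k, n}.
Read '0': {g, k, n} → {h, m}.
Read '1': {h, m} → {f, g, j, k, n}.
None of the earlier sets intersect F, but {f, g, j, k, n} does.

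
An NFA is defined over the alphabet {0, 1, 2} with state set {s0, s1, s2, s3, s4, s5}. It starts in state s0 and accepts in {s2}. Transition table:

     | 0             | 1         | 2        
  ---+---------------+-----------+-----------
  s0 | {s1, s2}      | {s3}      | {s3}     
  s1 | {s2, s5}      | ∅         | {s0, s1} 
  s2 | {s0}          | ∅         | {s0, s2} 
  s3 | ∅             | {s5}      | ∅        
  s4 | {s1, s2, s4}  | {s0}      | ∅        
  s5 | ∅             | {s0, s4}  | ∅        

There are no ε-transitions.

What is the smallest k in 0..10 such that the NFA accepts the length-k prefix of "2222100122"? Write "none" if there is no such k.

Start in {s0}.
Read '2': {s0} → {s3}.
Read '2': {s3} → ∅.
The set is empty and remains empty for the remaining 8 symbols.
No reachable set along the way intersects F.

none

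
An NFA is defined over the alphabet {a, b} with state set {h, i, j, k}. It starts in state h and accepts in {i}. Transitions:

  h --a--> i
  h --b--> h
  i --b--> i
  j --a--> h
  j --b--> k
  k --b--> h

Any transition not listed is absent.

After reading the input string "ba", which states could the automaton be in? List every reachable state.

{i}

Start in {h}.
Read 'b': {h} → {h}.
Read 'a': {h} → {i}.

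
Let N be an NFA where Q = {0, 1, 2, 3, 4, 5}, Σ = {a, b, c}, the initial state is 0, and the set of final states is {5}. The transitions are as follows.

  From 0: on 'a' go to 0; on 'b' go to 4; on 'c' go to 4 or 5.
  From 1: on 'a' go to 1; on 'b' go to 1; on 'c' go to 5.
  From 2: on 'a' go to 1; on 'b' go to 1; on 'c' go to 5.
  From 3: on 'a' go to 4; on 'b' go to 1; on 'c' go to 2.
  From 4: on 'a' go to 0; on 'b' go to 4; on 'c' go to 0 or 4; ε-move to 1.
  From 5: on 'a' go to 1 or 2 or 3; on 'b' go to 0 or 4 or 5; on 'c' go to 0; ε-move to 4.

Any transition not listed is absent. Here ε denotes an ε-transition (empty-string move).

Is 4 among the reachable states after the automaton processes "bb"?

Yes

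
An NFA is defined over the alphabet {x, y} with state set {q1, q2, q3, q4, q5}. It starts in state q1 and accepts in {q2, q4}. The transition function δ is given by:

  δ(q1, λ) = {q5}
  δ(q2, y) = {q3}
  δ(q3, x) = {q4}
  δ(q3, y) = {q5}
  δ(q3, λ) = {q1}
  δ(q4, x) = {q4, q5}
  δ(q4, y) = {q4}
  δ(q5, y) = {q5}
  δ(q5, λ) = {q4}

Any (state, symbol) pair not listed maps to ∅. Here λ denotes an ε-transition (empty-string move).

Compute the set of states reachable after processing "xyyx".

{q4, q5}

Start: ε-closure({q1}) = {q1, q4, q5}.
Read 'x': q1→∅, q4→{q4, q5}, q5→∅; now {q4, q5}.
Read 'y': q4→{q4}, q5→{q5}; now {q4, q5}.
Read 'y': q4→{q4}, q5→{q5}; now {q4, q5}.
Read 'x': q4→{q4, q5}, q5→∅; now {q4, q5}.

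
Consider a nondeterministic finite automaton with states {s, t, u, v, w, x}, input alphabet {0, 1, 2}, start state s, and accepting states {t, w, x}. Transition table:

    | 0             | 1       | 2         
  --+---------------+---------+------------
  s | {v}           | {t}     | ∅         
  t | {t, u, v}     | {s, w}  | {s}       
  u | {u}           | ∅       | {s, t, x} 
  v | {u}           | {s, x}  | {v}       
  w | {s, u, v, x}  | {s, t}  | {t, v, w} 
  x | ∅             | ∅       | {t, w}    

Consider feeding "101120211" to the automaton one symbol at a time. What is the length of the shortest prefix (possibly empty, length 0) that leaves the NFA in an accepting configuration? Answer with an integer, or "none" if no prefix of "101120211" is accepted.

Start in {s}.
Read '1': s→{t}; now {t}.
None of the earlier sets intersect F, but {t} does.

1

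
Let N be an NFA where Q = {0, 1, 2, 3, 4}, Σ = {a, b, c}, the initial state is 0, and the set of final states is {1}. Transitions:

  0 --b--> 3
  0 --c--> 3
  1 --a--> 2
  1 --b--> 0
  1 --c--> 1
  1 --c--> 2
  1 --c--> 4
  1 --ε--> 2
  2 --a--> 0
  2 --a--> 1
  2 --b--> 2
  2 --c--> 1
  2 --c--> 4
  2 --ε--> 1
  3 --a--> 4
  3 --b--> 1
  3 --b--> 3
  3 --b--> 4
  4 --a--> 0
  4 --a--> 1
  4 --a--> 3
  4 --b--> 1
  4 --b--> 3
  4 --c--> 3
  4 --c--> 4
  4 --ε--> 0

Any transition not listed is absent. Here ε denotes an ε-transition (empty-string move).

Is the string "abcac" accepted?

No

Start in {0}.
Read 'a': {0} → ∅.
The set is empty and remains empty for the remaining 4 symbols.
The final set ∅ contains no accepting state.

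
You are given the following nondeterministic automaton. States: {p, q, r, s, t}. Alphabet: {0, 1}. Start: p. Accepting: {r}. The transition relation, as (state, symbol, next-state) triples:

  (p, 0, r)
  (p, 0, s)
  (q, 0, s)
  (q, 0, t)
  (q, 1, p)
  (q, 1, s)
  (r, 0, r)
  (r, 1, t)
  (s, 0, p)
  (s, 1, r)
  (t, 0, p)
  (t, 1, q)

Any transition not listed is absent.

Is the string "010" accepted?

Yes

Start in {p}.
Read '0': p→{r, s}; now {r, s}.
Read '1': r→{t}, s→{r}; now {r, t}.
Read '0': r→{r}, t→{p}; now {p, r}.
The final set {p, r} contains the accepting state r.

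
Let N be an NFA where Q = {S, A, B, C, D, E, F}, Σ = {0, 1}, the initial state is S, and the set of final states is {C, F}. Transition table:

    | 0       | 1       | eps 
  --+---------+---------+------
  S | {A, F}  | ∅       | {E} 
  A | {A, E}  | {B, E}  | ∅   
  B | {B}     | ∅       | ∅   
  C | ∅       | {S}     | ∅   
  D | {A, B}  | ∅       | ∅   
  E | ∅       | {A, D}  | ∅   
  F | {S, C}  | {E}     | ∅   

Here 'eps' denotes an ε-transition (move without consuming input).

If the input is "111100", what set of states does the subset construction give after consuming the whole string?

{B}

Start: ε-closure({S}) = {S, E}.
Read '1': S→∅, E→{A, D}; now {A, D}.
Read '1': A→{B, E}, D→∅; now {B, E}.
Read '1': B→∅, E→{A, D}; now {A, D}.
Read '1': A→{B, E}, D→∅; now {B, E}.
Read '0': B→{B}, E→∅; now {B}.
Read '0': B→{B}; now {B}.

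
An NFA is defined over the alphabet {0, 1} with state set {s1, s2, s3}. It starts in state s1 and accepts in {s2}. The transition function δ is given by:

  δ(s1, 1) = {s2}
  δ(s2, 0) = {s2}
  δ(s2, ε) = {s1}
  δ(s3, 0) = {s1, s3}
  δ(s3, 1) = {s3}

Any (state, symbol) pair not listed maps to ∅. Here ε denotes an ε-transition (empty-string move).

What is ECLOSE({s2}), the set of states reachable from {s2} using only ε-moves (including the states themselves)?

Begin with {s2}.
ε-move s2 → s1; add s1.

{s1, s2}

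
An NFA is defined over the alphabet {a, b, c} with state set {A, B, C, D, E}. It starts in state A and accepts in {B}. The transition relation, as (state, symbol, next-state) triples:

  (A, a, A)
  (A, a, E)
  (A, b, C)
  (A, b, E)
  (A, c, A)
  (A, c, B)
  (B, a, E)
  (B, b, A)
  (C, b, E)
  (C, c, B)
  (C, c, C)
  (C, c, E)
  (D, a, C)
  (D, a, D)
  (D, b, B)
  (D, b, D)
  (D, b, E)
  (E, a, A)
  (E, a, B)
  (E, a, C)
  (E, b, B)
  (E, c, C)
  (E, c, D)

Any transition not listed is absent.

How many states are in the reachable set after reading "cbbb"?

Start in {A}.
Read 'c': A→{A, B}; now {A, B}.
Read 'b': A→{C, E}, B→{A}; now {A, C, E}.
Read 'b': A→{C, E}, C→{E}, E→{B}; now {B, C, E}.
Read 'b': B→{A}, C→{E}, E→{B}; now {A, B, E}.
That set has 3 states.

3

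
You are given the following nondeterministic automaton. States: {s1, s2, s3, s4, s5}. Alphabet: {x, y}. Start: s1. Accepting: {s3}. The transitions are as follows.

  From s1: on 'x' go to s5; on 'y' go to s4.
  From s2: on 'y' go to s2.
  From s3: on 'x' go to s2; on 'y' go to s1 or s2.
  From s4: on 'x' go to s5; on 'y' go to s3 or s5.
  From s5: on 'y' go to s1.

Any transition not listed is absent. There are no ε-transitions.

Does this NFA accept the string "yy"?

Yes

Start in {s1}.
Read 'y': {s1} → {s4}.
Read 'y': {s4} → {s3, s5}.
The final set {s3, s5} contains the accepting state s3.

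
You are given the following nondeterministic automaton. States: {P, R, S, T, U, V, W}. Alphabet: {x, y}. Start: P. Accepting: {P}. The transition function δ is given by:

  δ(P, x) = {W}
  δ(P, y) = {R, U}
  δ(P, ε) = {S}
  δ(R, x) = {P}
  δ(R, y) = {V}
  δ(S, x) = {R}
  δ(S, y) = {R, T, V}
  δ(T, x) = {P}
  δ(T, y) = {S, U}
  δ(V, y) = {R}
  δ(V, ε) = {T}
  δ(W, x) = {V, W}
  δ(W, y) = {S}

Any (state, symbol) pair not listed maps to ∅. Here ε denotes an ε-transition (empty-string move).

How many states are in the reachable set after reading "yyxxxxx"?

6

Start: ε-closure({P}) = {P, S}.
Read 'y': {P, S} → {R, T, U, V}.
Read 'y': {R, T, U, V} → {R, S, T, U, V}.
Read 'x': {R, S, T, U, V} → {P, R, S}.
Read 'x': {P, R, S} → {P, R, S, W}.
Read 'x': {P, R, S, W} → {P, R, S, T, V, W}.
Read 'x': {P, R, S, T, V, W} → {P, R, S, T, V, W}.
Read 'x': {P, R, S, T, V, W} → {P, R, S, T, V, W}.
That set has 6 states.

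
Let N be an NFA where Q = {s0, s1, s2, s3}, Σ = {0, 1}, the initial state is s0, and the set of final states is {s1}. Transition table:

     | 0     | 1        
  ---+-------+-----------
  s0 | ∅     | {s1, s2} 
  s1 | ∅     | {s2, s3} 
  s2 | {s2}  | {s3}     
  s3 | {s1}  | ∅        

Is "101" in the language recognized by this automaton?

No

Start in {s0}.
Read '1': s0→{s1, s2}; now {s1, s2}.
Read '0': s1→∅, s2→{s2}; now {s2}.
Read '1': s2→{s3}; now {s3}.
The final set {s3} contains no accepting state.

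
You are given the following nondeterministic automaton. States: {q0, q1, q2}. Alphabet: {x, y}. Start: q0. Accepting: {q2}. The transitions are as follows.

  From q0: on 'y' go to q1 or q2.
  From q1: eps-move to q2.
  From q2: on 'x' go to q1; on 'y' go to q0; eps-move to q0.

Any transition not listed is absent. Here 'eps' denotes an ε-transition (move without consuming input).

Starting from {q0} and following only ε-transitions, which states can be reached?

{q0}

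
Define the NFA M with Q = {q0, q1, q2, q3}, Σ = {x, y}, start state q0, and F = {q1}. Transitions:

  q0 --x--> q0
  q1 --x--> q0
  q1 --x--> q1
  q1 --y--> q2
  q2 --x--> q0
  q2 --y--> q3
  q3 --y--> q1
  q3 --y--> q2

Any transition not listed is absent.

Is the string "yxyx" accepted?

Start in {q0}.
Read 'y': q0→∅; now ∅.
The set is empty and remains empty for the remaining 3 symbols.
The final set ∅ contains no accepting state.

No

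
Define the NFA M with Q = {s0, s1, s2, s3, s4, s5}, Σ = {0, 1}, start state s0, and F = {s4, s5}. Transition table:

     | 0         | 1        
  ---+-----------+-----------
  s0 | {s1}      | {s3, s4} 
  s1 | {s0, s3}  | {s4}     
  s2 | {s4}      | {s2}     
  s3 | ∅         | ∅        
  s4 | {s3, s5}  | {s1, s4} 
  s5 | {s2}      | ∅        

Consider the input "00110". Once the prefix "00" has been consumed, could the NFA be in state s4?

Start in {s0}.
Read '0': s0→{s1}; now {s1}.
Read '0': s1→{s0, s3}; now {s0, s3}.
State s4 is not in {s0, s3}.

No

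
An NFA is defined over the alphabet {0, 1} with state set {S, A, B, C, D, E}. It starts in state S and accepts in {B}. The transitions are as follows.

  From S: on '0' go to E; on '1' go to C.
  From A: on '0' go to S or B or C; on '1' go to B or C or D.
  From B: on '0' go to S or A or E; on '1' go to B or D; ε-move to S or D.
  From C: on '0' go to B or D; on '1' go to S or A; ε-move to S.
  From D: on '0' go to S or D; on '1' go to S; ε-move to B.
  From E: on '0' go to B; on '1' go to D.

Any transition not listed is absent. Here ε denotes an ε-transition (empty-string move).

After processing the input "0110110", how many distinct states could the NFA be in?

6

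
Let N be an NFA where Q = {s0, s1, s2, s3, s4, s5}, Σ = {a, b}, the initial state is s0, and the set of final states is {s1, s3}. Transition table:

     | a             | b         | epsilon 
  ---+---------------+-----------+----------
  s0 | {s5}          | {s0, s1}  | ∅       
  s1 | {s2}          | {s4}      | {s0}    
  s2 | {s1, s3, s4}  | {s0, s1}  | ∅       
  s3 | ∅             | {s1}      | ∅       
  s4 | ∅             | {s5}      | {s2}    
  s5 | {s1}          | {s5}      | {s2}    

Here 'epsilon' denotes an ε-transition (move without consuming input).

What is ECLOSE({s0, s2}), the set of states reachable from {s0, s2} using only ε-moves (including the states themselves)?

{s0, s2}

Begin with {s0, s2}.
No ε-moves leave this set, so the closure equals the set itself.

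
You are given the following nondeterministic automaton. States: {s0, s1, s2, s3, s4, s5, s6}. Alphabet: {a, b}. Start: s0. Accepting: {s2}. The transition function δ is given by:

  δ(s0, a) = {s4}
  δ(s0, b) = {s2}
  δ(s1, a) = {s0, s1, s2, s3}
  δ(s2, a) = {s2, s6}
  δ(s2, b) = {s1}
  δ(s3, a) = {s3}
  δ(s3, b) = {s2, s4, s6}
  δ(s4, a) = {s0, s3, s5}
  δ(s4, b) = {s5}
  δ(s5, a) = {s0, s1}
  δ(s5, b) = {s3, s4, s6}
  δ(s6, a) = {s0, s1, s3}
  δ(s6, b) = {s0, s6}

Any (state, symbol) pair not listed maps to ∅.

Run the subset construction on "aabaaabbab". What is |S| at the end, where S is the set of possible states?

Start in {s0}.
Read 'a': {s0} → {s4}.
Read 'a': {s4} → {s0, s3, s5}.
Read 'b': {s0, s3, s5} → {s2, s3, s4, s6}.
Read 'a': {s2, s3, s4, s6} → {s0, s1, s2, s3, s5, s6}.
Read 'a': {s0, s1, s2, s3, s5, s6} → {s0, s1, s2, s3, s4, s6}.
Read 'a': {s0, s1, s2, s3, s4, s6} → {s0, s1, s2, s3, s4, s5, s6}.
Read 'b': {s0, s1, s2, s3, s4, s5, s6} → {s0, s1, s2, s3, s4, s5, s6}.
Read 'b': {s0, s1, s2, s3, s4, s5, s6} → {s0, s1, s2, s3, s4, s5, s6}.
Read 'a': {s0, s1, s2, s3, s4, s5, s6} → {s0, s1, s2, s3, s4, s5, s6}.
Read 'b': {s0, s1, s2, s3, s4, s5, s6} → {s0, s1, s2, s3, s4, s5, s6}.
That set has 7 states.

7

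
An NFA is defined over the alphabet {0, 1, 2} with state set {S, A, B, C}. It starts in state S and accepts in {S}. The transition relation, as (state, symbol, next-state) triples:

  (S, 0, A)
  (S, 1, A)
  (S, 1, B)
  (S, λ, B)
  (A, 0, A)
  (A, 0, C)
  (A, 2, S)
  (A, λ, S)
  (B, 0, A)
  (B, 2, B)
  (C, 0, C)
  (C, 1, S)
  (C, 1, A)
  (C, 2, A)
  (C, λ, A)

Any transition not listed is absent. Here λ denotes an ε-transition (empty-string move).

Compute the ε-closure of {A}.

Begin with {A}.
ε-move A → S; add S.
ε-move S → B; add B.

{S, A, B}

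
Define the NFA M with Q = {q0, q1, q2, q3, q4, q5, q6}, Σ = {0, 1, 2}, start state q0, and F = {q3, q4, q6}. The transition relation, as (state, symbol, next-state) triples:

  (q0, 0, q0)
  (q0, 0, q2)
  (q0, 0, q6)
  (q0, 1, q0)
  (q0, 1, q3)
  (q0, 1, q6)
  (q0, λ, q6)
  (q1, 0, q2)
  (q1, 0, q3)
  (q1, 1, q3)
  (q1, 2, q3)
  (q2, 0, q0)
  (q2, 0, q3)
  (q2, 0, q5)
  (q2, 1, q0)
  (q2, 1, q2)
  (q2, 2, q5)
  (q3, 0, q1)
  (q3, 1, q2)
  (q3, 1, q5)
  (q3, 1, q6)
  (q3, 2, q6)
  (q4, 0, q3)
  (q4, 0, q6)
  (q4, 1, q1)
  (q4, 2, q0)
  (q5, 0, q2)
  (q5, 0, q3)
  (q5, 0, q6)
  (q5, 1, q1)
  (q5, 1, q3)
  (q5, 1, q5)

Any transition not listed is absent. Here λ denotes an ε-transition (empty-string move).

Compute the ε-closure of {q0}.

Begin with {q0}.
ε-move q0 → q6; add q6.

{q0, q6}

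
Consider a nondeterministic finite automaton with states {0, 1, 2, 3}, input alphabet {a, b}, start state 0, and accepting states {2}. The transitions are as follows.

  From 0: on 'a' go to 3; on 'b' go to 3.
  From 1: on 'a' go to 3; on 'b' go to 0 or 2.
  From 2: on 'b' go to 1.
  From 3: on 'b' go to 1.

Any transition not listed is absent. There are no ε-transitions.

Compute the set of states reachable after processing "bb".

{1}

Start in {0}.
Read 'b': {0} → {3}.
Read 'b': {3} → {1}.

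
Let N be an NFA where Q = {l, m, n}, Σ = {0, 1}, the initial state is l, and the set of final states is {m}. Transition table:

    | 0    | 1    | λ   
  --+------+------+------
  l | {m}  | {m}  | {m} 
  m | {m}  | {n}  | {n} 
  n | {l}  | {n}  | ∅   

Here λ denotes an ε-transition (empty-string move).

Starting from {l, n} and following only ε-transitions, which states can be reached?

{l, m, n}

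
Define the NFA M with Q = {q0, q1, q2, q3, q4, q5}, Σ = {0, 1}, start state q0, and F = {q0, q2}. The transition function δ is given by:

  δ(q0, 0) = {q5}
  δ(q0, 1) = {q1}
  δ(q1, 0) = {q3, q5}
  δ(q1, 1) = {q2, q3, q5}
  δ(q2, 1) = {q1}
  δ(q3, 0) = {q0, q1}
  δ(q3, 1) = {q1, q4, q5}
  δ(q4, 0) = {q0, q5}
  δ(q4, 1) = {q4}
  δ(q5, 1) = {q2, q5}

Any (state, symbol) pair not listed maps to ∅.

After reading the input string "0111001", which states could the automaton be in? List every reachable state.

{q1, q2, q3, q4, q5}

Start in {q0}.
Read '0': {q0} → {q5}.
Read '1': {q5} → {q2, q5}.
Read '1': {q2, q5} → {q1, q2, q5}.
Read '1': {q1, q2, q5} → {q1, q2, q3, q5}.
Read '0': {q1, q2, q3, q5} → {q0, q1, q3, q5}.
Read '0': {q0, q1, q3, q5} → {q0, q1, q3, q5}.
Read '1': {q0, q1, q3, q5} → {q1, q2, q3, q4, q5}.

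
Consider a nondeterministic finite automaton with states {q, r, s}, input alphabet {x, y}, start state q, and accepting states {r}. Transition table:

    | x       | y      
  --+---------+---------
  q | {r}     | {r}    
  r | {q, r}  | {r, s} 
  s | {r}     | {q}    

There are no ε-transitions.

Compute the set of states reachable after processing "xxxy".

{r, s}

Start in {q}.
Read 'x': q→{r}; now {r}.
Read 'x': r→{q, r}; now {q, r}.
Read 'x': q→{r}, r→{q, r}; now {q, r}.
Read 'y': q→{r}, r→{r, s}; now {r, s}.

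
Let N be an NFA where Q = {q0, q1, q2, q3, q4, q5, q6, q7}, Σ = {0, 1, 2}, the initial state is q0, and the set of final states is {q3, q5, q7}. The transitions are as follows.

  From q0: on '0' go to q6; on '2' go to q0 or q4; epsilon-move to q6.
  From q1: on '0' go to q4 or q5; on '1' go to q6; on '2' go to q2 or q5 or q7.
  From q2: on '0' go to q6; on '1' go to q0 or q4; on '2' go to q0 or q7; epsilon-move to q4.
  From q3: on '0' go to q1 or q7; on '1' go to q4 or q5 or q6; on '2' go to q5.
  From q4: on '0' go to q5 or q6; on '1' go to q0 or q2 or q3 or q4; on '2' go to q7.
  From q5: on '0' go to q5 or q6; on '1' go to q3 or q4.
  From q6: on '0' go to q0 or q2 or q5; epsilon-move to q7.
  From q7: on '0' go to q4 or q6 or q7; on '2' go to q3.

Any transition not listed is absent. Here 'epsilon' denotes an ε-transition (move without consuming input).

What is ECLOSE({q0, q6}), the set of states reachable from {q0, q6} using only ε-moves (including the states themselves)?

{q0, q6, q7}

Begin with {q0, q6}.
ε-move q6 → q7; add q7.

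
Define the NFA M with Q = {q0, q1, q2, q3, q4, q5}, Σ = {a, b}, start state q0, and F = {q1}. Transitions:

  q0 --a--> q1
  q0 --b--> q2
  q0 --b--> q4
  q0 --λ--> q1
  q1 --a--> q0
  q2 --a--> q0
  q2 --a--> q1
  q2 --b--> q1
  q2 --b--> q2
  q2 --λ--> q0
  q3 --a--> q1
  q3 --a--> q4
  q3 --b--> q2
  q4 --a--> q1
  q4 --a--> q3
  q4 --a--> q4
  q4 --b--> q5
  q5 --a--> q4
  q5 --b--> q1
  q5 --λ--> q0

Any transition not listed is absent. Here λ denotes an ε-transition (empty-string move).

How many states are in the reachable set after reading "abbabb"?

Start: ε-closure({q0}) = {q0, q1}.
Read 'a': {q0, q1} → {q0, q1}.
Read 'b': {q0, q1} → {q0, q1, q2, q4}.
Read 'b': {q0, q1, q2, q4} → {q0, q1, q2, q4, q5}.
Read 'a': {q0, q1, q2, q4, q5} → {q0, q1, q3, q4}.
Read 'b': {q0, q1, q3, q4} → {q0, q1, q2, q4, q5}.
Read 'b': {q0, q1, q2, q4, q5} → {q0, q1, q2, q4, q5}.
That set has 5 states.

5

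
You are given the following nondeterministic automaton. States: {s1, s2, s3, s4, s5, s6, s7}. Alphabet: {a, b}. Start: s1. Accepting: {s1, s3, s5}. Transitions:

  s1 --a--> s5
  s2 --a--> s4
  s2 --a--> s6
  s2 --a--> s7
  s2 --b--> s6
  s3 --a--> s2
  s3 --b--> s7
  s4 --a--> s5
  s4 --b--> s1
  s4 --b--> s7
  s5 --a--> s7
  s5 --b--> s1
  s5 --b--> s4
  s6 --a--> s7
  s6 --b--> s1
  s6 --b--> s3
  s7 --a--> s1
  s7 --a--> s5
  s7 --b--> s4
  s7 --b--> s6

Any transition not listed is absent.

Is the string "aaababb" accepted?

Yes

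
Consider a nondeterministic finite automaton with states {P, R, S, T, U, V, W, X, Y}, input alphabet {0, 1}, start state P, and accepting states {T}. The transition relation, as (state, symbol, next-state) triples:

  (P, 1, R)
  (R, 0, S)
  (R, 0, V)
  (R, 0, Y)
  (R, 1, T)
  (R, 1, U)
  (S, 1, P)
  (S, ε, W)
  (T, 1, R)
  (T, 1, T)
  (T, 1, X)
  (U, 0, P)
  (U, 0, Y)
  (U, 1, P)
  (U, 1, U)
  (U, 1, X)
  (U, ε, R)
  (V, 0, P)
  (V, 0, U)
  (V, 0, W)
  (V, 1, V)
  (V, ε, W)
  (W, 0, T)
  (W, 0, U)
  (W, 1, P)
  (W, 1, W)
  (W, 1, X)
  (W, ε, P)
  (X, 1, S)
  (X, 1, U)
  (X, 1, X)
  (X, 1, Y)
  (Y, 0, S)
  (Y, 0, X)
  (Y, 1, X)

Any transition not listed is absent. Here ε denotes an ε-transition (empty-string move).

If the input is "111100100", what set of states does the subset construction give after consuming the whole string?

{P, R, S, T, U, V, W, X, Y}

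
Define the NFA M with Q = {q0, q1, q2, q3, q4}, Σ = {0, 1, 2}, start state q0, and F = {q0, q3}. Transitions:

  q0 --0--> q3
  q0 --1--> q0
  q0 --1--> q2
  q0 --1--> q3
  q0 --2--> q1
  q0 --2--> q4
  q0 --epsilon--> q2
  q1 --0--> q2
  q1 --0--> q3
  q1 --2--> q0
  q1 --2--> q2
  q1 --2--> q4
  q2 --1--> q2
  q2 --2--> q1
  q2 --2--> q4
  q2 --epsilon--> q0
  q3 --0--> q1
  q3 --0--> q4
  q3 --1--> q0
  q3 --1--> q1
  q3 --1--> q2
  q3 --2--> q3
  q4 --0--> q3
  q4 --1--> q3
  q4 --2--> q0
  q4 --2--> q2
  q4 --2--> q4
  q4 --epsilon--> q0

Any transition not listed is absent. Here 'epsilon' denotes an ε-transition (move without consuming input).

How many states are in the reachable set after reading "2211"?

Start: ε-closure({q0}) = {q0, q2}.
Read '2': q0→{q1, q4}, q2→{q1, q4}; union {q1, q4}; ε-closure = {q0, q1, q2, q4}.
Read '2': q0→{q1, q4}, q1→{q0, q2, q4}, q2→{q1, q4}, q4→{q0, q2, q4}; now {q0, q1, q2, q4}.
Read '1': q0→{q0, q2, q3}, q1→∅, q2→{q2}, q4→{q3}; now {q0, q2, q3}.
Read '1': q0→{q0, q2, q3}, q2→{q2}, q3→{q0, q1, q2}; now {q0, q1, q2, q3}.
That set has 4 states.

4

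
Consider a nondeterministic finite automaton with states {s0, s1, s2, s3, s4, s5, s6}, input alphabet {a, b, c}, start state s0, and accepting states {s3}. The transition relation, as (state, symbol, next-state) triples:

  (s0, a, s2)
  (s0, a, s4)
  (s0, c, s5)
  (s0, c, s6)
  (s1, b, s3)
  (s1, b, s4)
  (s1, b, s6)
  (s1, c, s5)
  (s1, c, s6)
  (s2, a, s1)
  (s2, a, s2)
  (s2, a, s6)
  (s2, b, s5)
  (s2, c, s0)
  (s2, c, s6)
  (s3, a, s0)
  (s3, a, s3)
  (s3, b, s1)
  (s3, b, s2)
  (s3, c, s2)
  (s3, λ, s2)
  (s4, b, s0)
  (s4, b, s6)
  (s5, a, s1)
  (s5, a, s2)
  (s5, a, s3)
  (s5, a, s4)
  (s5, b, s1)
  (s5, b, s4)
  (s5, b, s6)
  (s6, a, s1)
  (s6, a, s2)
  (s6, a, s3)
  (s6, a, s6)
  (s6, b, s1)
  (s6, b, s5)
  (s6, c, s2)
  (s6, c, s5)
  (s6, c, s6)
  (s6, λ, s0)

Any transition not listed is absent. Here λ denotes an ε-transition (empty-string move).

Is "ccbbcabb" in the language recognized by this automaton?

Yes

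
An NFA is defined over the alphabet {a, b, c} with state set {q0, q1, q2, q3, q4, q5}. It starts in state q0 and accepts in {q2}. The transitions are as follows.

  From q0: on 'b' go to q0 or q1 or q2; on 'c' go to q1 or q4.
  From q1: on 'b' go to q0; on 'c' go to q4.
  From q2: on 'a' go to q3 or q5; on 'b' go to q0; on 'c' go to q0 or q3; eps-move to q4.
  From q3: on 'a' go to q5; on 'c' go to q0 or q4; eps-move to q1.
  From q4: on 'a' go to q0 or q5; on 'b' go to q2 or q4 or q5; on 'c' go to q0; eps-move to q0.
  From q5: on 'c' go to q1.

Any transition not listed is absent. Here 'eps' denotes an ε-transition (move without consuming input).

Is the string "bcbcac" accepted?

Start in {q0}.
Read 'b': q0→{q0, q1, q2}; union {q0, q1, q2}; ε-closure = {q0, q1, q2, q4}.
Read 'c': q0→{q1, q4}, q1→{q4}, q2→{q0, q3}, q4→{q0}; now {q0, q1, q3, q4}.
Read 'b': q0→{q0, q1, q2}, q1→{q0}, q3→∅, q4→{q2, q4, q5}; now {q0, q1, q2, q4, q5}.
Read 'c': q0→{q1, q4}, q1→{q4}, q2→{q0, q3}, q4→{q0}, q5→{q1}; now {q0, q1, q3, q4}.
Read 'a': q0→∅, q1→∅, q3→{q5}, q4→{q0, q5}; now {q0, q5}.
Read 'c': q0→{q1, q4}, q5→{q1}; union {q1, q4}; ε-closure = {q0, q1, q4}.
The final set {q0, q1, q4} contains no accepting state.

No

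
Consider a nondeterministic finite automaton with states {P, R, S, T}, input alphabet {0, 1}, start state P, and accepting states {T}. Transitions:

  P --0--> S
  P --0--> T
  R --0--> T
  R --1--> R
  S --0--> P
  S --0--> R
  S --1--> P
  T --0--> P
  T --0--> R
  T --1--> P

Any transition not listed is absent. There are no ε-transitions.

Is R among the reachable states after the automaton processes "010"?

Start in {P}.
Read '0': P→{S, T}; now {S, T}.
Read '1': S→{P}, T→{P}; now {P}.
Read '0': P→{S, T}; now {S, T}.
State R is not in {S, T}.

No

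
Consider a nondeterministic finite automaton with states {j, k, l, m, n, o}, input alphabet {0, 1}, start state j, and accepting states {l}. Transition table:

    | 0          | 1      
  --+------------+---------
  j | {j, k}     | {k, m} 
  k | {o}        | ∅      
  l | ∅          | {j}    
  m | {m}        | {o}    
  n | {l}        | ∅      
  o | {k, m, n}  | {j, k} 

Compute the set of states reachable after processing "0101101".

{j, k, m, o}

Start in {j}.
Read '0': {j} → {j, k}.
Read '1': {j, k} → {k, m}.
Read '0': {k, m} → {m, o}.
Read '1': {m, o} → {j, k, o}.
Read '1': {j, k, o} → {j, k, m}.
Read '0': {j, k, m} → {j, k, m, o}.
Read '1': {j, k, m, o} → {j, k, m, o}.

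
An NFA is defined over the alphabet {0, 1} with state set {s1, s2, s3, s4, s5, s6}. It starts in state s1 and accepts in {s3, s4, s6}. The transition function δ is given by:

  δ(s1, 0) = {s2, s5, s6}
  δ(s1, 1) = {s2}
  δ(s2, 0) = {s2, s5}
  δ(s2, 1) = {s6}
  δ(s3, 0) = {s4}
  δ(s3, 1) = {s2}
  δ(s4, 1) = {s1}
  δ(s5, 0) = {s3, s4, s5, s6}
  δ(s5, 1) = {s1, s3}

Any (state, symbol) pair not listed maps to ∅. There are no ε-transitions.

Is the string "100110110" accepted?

Start in {s1}.
Read '1': {s1} → {s2}.
Read '0': {s2} → {s2, s5}.
Read '0': {s2, s5} → {s2, s3, s4, s5, s6}.
Read '1': {s2, s3, s4, s5, s6} → {s1, s2, s3, s6}.
Read '1': {s1, s2, s3, s6} → {s2, s6}.
Read '0': {s2, s6} → {s2, s5}.
Read '1': {s2, s5} → {s1, s3, s6}.
Read '1': {s1, s3, s6} → {s2}.
Read '0': {s2} → {s2, s5}.
The final set {s2, s5} contains no accepting state.

No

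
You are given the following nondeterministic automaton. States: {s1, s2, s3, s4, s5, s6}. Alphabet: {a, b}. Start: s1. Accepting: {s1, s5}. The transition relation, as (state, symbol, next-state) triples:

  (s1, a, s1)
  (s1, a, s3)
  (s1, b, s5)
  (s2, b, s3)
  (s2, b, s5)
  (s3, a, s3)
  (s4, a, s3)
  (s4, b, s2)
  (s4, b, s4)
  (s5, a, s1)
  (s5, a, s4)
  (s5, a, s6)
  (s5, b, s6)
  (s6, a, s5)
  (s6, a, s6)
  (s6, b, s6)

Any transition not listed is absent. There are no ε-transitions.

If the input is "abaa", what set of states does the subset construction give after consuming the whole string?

Start in {s1}.
Read 'a': s1→{s1, s3}; now {s1, s3}.
Read 'b': s1→{s5}, s3→∅; now {s5}.
Read 'a': s5→{s1, s4, s6}; now {s1, s4, s6}.
Read 'a': s1→{s1, s3}, s4→{s3}, s6→{s5, s6}; now {s1, s3, s5, s6}.

{s1, s3, s5, s6}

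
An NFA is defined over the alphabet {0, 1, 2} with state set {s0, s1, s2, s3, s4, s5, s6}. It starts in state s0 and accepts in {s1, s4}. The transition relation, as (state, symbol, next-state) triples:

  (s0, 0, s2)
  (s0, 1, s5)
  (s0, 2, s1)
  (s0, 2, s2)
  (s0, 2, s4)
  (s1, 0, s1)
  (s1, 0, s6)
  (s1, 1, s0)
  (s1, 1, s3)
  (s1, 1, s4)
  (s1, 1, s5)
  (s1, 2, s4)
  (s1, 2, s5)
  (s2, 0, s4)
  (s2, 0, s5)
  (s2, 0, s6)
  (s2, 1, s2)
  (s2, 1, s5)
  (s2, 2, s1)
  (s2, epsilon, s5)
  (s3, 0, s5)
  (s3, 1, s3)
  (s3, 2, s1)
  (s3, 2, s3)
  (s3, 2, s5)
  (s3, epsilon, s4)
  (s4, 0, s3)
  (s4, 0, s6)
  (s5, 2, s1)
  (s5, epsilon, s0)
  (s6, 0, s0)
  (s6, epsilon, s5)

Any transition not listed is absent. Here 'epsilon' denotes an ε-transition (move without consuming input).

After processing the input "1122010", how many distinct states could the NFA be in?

6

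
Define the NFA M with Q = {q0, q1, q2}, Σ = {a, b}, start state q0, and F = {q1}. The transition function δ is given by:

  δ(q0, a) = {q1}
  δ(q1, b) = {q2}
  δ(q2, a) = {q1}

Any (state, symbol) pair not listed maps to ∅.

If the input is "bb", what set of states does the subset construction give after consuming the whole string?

∅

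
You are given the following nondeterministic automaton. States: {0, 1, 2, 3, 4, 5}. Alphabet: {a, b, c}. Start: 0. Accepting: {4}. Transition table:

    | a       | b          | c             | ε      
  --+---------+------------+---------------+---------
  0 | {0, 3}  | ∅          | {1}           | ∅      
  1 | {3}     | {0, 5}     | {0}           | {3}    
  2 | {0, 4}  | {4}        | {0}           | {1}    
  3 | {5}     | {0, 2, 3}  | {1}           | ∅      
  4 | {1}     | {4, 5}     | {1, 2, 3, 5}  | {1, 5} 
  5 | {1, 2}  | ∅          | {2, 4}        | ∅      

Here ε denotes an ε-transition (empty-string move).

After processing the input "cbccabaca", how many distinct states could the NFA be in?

Start in {0}.
Read 'c': {0} → {1, 3}.
Read 'b': {1, 3} → {0, 1, 2, 3, 5}.
Read 'c': {0, 1, 2, 3, 5} → {0, 1, 2, 3, 4, 5}.
Read 'c': {0, 1, 2, 3, 4, 5} → {0, 1, 2, 3, 4, 5}.
Read 'a': {0, 1, 2, 3, 4, 5} → {0, 1, 2, 3, 4, 5}.
Read 'b': {0, 1, 2, 3, 4, 5} → {0, 1, 2, 3, 4, 5}.
Read 'a': {0, 1, 2, 3, 4, 5} → {0, 1, 2, 3, 4, 5}.
Read 'c': {0, 1, 2, 3, 4, 5} → {0, 1, 2, 3, 4, 5}.
Read 'a': {0, 1, 2, 3, 4, 5} → {0, 1, 2, 3, 4, 5}.
That set has 6 states.

6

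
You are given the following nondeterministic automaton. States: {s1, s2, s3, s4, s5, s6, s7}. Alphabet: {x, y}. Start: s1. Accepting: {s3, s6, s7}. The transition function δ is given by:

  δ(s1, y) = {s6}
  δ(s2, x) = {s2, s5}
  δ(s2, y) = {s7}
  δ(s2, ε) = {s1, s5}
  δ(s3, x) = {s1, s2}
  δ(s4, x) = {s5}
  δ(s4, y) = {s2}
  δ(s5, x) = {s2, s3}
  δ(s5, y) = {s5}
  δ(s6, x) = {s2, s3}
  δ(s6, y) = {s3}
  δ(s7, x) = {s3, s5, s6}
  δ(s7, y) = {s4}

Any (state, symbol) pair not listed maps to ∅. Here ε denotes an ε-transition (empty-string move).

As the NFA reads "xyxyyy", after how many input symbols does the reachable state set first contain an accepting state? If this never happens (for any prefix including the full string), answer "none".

Start in {s1}.
Read 'x': {s1} → ∅.
The set is empty and remains empty for the remaining 5 symbols.
No reachable set along the way intersects F.

none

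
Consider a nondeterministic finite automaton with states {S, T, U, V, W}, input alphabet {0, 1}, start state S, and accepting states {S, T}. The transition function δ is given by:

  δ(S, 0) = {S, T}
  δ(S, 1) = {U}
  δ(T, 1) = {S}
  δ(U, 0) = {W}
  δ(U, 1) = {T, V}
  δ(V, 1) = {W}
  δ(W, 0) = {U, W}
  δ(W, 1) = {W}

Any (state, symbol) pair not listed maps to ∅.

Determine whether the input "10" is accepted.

No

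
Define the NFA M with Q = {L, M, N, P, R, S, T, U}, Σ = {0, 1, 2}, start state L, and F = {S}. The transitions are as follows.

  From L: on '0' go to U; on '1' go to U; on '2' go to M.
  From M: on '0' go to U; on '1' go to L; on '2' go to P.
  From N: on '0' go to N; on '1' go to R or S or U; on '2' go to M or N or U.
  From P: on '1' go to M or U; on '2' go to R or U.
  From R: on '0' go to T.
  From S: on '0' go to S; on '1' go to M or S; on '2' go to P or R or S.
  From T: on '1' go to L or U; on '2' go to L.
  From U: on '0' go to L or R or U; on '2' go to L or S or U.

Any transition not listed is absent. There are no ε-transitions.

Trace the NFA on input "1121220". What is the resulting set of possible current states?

∅

Start in {L}.
Read '1': L→{U}; now {U}.
Read '1': U→∅; now ∅.
The set is empty and remains empty for the remaining 5 symbols.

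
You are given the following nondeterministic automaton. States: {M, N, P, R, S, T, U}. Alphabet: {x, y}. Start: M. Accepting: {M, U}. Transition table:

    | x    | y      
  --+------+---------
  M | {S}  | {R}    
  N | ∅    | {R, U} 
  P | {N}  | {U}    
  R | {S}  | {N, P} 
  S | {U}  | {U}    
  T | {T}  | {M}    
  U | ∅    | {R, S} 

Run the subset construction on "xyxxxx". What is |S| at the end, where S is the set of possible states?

Start in {M}.
Read 'x': {M} → {S}.
Read 'y': {S} → {U}.
Read 'x': {U} → ∅.
The set is empty and remains empty for the remaining 3 symbols.
That set has 0 states.

0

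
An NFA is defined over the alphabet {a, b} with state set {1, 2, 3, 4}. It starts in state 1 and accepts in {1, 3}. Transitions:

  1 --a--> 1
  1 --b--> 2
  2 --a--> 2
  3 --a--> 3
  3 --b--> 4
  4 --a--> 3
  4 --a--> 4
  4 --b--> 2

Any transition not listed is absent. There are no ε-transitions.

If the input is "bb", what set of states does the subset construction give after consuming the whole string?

Start in {1}.
Read 'b': 1→{2}; now {2}.
Read 'b': 2→∅; now ∅.

∅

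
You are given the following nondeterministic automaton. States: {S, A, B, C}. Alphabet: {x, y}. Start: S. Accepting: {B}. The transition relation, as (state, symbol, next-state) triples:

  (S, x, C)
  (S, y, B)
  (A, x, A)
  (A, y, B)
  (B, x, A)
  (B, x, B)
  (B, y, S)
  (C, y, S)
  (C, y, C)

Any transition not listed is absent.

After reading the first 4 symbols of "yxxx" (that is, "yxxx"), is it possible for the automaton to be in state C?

No

Start in {S}.
Read 'y': {S} → {B}.
Read 'x': {B} → {A, B}.
Read 'x': {A, B} → {A, B}.
Read 'x': {A, B} → {A, B}.
State C is not in {A, B}.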